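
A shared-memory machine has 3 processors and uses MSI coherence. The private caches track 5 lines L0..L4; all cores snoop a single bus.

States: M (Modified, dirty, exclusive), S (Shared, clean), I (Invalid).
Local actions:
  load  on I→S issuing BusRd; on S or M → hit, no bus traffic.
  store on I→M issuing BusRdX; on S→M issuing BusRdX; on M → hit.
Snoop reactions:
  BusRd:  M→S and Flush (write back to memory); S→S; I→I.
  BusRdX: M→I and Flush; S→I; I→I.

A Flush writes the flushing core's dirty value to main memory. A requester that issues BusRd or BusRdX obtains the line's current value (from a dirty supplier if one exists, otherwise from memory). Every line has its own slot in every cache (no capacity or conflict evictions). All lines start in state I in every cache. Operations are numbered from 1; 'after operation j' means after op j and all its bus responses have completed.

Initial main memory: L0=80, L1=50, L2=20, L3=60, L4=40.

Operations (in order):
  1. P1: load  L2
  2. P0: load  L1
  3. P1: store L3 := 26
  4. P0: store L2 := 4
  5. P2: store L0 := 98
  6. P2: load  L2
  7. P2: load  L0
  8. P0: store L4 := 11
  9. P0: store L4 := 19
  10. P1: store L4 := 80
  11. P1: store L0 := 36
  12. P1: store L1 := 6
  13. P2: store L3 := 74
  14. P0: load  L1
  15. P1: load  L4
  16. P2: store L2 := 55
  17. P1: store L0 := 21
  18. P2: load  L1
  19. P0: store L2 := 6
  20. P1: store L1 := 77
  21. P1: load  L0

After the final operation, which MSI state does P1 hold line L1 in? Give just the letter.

state = M

  op1 P1: load  L2 → I/S/I on L2; bus BusRd; mem=20
  op2 P0: load  L1 → S/I/I on L1; bus BusRd; mem=50
  op3 P1: store L3 := 26 → I/M/I on L3; bus BusRdX; mem=60
  op4 P0: store L2 := 4 → M/I/I on L2; bus BusRdX; mem=20
  op5 P2: store L0 := 98 → I/I/M on L0; bus BusRdX; mem=80
  op6 P2: load  L2 → S/I/S on L2; bus BusRd Flush; mem=4
  op7 P2: load  L0 → I/I/M on L0; bus (none); mem=80
  op8 P0: store L4 := 11 → M/I/I on L4; bus BusRdX; mem=40
  op9 P0: store L4 := 19 → M/I/I on L4; bus (none); mem=40
  op10 P1: store L4 := 80 → I/M/I on L4; bus BusRdX Flush; mem=19
  op11 P1: store L0 := 36 → I/M/I on L0; bus BusRdX Flush; mem=98
  op12 P1: store L1 := 6 → I/M/I on L1; bus BusRdX; mem=50
  op13 P2: store L3 := 74 → I/I/M on L3; bus BusRdX Flush; mem=26
  op14 P0: load  L1 → S/S/I on L1; bus BusRd Flush; mem=6
  op15 P1: load  L4 → I/M/I on L4; bus (none); mem=19
  op16 P2: store L2 := 55 → I/I/M on L2; bus BusRdX; mem=4
  op17 P1: store L0 := 21 → I/M/I on L0; bus (none); mem=98
  op18 P2: load  L1 → S/S/S on L1; bus BusRd; mem=6
  op19 P0: store L2 := 6 → M/I/I on L2; bus BusRdX Flush; mem=55
  op20 P1: store L1 := 77 → I/M/I on L1; bus BusRdX; mem=6
  op21 P1: load  L0 → I/M/I on L0; bus (none); mem=98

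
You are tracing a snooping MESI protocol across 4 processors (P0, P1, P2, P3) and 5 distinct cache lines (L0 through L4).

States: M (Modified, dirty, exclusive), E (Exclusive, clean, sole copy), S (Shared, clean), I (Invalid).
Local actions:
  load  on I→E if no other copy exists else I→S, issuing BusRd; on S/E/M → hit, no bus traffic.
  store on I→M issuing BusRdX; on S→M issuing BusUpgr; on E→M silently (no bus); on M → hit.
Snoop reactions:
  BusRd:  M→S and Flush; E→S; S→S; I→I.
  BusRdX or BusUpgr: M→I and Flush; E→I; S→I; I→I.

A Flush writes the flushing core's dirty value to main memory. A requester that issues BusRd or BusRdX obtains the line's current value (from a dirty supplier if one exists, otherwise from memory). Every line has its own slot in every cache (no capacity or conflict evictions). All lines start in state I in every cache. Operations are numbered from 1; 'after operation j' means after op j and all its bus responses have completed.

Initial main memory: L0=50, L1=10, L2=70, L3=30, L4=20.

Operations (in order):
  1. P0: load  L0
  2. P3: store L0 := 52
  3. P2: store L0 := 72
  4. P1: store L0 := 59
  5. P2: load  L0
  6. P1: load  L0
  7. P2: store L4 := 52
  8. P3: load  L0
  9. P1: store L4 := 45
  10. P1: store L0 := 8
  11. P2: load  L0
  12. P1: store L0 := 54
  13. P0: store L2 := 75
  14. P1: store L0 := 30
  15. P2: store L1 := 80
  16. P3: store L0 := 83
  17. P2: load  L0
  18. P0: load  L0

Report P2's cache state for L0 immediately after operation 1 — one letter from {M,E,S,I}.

state = I

step 1: P0: load  L0  ⟶  EIII  (L0)  txn=BusRd  M[L0]=50
step 2: P3: store L0 := 52  ⟶  IIIM  (L0)  txn=BusRdX  M[L0]=50
step 3: P2: store L0 := 72  ⟶  IIMI  (L0)  txn=BusRdX+Flush  M[L0]=52
step 4: P1: store L0 := 59  ⟶  IMII  (L0)  txn=BusRdX+Flush  M[L0]=72
step 5: P2: load  L0  ⟶  ISSI  (L0)  txn=BusRd+Flush  M[L0]=59
step 6: P1: load  L0  ⟶  ISSI  (L0)  txn=∅  M[L0]=59
step 7: P2: store L4 := 52  ⟶  IIMI  (L4)  txn=BusRdX  M[L4]=20
step 8: P3: load  L0  ⟶  ISSS  (L0)  txn=BusRd  M[L0]=59
step 9: P1: store L4 := 45  ⟶  IMII  (L4)  txn=BusRdX+Flush  M[L4]=52
step 10: P1: store L0 := 8  ⟶  IMII  (L0)  txn=BusUpgr  M[L0]=59
step 11: P2: load  L0  ⟶  ISSI  (L0)  txn=BusRd+Flush  M[L0]=8
step 12: P1: store L0 := 54  ⟶  IMII  (L0)  txn=BusUpgr  M[L0]=8
step 13: P0: store L2 := 75  ⟶  MIII  (L2)  txn=BusRdX  M[L2]=70
step 14: P1: store L0 := 30  ⟶  IMII  (L0)  txn=∅  M[L0]=8
step 15: P2: store L1 := 80  ⟶  IIMI  (L1)  txn=BusRdX  M[L1]=10
step 16: P3: store L0 := 83  ⟶  IIIM  (L0)  txn=BusRdX+Flush  M[L0]=30
step 17: P2: load  L0  ⟶  IISS  (L0)  txn=BusRd+Flush  M[L0]=83
step 18: P0: load  L0  ⟶  SISS  (L0)  txn=BusRd  M[L0]=83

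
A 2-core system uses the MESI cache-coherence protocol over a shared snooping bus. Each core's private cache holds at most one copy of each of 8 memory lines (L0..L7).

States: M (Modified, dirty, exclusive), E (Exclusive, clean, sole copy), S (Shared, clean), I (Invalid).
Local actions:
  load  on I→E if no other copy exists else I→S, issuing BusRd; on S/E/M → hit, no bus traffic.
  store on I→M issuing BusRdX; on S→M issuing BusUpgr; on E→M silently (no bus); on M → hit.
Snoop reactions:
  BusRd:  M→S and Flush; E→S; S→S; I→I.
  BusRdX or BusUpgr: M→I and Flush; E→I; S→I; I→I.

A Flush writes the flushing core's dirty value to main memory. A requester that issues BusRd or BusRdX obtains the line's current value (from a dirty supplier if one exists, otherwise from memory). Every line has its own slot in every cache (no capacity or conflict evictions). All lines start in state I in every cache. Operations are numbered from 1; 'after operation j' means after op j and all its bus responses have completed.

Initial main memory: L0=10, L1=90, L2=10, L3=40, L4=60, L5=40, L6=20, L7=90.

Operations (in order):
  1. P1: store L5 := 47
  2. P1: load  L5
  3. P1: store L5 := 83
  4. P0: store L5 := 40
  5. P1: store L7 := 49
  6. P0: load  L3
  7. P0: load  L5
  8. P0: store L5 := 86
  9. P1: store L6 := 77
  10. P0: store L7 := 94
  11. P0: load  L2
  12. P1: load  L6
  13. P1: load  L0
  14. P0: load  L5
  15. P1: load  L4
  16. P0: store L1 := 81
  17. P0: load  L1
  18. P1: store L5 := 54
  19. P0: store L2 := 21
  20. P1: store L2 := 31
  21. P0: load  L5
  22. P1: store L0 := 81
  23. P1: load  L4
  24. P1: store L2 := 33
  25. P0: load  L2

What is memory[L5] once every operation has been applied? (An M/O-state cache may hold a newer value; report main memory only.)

  op1 P1: store L5 := 47 → I/M on L5; bus BusRdX; mem=40
  op2 P1: load  L5 → I/M on L5; bus (none); mem=40
  op3 P1: store L5 := 83 → I/M on L5; bus (none); mem=40
  op4 P0: store L5 := 40 → M/I on L5; bus BusRdX Flush; mem=83
  op5 P1: store L7 := 49 → I/M on L7; bus BusRdX; mem=90
  op6 P0: load  L3 → E/I on L3; bus BusRd; mem=40
  op7 P0: load  L5 → M/I on L5; bus (none); mem=83
  op8 P0: store L5 := 86 → M/I on L5; bus (none); mem=83
  op9 P1: store L6 := 77 → I/M on L6; bus BusRdX; mem=20
  op10 P0: store L7 := 94 → M/I on L7; bus BusRdX Flush; mem=49
  op11 P0: load  L2 → E/I on L2; bus BusRd; mem=10
  op12 P1: load  L6 → I/M on L6; bus (none); mem=20
  op13 P1: load  L0 → I/E on L0; bus BusRd; mem=10
  op14 P0: load  L5 → M/I on L5; bus (none); mem=83
  op15 P1: load  L4 → I/E on L4; bus BusRd; mem=60
  op16 P0: store L1 := 81 → M/I on L1; bus BusRdX; mem=90
  op17 P0: load  L1 → M/I on L1; bus (none); mem=90
  op18 P1: store L5 := 54 → I/M on L5; bus BusRdX Flush; mem=86
  op19 P0: store L2 := 21 → M/I on L2; bus (none); mem=10
  op20 P1: store L2 := 31 → I/M on L2; bus BusRdX Flush; mem=21
  op21 P0: load  L5 → S/S on L5; bus BusRd Flush; mem=54
  op22 P1: store L0 := 81 → I/M on L0; bus (none); mem=10
  op23 P1: load  L4 → I/E on L4; bus (none); mem=60
  op24 P1: store L2 := 33 → I/M on L2; bus (none); mem=21
  op25 P0: load  L2 → S/S on L2; bus BusRd Flush; mem=33

memory[L5] = 54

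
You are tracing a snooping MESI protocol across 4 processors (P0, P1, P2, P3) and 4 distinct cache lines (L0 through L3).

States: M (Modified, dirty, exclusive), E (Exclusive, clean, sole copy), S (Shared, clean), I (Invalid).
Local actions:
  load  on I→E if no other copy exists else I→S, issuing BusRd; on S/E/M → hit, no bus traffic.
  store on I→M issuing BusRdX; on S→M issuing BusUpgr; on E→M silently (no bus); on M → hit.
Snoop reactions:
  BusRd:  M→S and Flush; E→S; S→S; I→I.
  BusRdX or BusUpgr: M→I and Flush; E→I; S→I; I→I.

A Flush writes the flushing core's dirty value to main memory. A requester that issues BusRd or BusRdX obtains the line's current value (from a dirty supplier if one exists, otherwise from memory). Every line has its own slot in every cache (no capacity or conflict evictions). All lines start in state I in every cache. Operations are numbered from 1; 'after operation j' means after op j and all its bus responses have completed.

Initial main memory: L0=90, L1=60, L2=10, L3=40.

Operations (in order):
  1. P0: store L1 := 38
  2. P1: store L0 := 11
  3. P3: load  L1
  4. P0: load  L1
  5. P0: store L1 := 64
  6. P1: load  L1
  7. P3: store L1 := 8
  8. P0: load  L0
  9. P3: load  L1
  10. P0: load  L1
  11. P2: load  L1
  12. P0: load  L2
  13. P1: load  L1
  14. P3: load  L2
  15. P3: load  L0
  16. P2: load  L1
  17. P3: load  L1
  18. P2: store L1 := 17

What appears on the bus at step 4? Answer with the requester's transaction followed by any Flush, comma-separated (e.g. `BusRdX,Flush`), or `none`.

step 1: P0: store L1 := 38  ⟶  MIII  (L1)  txn=BusRdX  M[L1]=60
step 2: P1: store L0 := 11  ⟶  IMII  (L0)  txn=BusRdX  M[L0]=90
step 3: P3: load  L1  ⟶  SIIS  (L1)  txn=BusRd+Flush  M[L1]=38
step 4: P0: load  L1  ⟶  SIIS  (L1)  txn=∅  M[L1]=38
step 5: P0: store L1 := 64  ⟶  MIII  (L1)  txn=BusUpgr  M[L1]=38
step 6: P1: load  L1  ⟶  SSII  (L1)  txn=BusRd+Flush  M[L1]=64
step 7: P3: store L1 := 8  ⟶  IIIM  (L1)  txn=BusRdX  M[L1]=64
step 8: P0: load  L0  ⟶  SSII  (L0)  txn=BusRd+Flush  M[L0]=11
step 9: P3: load  L1  ⟶  IIIM  (L1)  txn=∅  M[L1]=64
step 10: P0: load  L1  ⟶  SIIS  (L1)  txn=BusRd+Flush  M[L1]=8
step 11: P2: load  L1  ⟶  SISS  (L1)  txn=BusRd  M[L1]=8
step 12: P0: load  L2  ⟶  EIII  (L2)  txn=BusRd  M[L2]=10
step 13: P1: load  L1  ⟶  SSSS  (L1)  txn=BusRd  M[L1]=8
step 14: P3: load  L2  ⟶  SIIS  (L2)  txn=BusRd  M[L2]=10
step 15: P3: load  L0  ⟶  SSIS  (L0)  txn=BusRd  M[L0]=11
step 16: P2: load  L1  ⟶  SSSS  (L1)  txn=∅  M[L1]=8
step 17: P3: load  L1  ⟶  SSSS  (L1)  txn=∅  M[L1]=8
step 18: P2: store L1 := 17  ⟶  IIMI  (L1)  txn=BusUpgr  M[L1]=8

bus = none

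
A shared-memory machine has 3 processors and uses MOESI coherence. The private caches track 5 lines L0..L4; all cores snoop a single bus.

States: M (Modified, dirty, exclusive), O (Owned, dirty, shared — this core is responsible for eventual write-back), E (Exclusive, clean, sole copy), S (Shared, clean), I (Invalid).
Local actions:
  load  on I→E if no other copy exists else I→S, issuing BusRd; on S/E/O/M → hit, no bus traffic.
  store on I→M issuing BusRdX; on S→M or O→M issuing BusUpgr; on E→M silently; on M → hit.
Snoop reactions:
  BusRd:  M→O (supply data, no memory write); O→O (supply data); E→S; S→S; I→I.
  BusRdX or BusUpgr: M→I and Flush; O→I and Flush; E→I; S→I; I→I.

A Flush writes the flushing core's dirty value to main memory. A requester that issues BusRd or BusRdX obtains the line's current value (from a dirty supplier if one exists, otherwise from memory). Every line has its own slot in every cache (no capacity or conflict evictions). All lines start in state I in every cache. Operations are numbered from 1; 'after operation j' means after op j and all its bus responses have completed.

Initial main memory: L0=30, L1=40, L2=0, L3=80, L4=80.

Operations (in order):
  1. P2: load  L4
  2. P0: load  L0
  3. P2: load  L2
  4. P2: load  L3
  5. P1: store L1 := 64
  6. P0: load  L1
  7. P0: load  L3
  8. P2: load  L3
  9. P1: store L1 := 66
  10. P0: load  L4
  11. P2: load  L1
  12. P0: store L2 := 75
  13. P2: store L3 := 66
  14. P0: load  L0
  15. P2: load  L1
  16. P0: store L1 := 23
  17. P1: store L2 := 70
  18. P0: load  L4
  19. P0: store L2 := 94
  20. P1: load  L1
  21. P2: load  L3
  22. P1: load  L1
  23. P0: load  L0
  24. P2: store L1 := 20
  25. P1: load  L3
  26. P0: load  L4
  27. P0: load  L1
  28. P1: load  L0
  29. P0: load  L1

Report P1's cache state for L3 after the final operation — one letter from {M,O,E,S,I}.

step 1: P2: load  L4  ⟶  IIE  (L4)  txn=BusRd  M[L4]=80
step 2: P0: load  L0  ⟶  EII  (L0)  txn=BusRd  M[L0]=30
step 3: P2: load  L2  ⟶  IIE  (L2)  txn=BusRd  M[L2]=0
step 4: P2: load  L3  ⟶  IIE  (L3)  txn=BusRd  M[L3]=80
step 5: P1: store L1 := 64  ⟶  IMI  (L1)  txn=BusRdX  M[L1]=40
step 6: P0: load  L1  ⟶  SOI  (L1)  txn=BusRd  M[L1]=40
step 7: P0: load  L3  ⟶  SIS  (L3)  txn=BusRd  M[L3]=80
step 8: P2: load  L3  ⟶  SIS  (L3)  txn=∅  M[L3]=80
step 9: P1: store L1 := 66  ⟶  IMI  (L1)  txn=BusUpgr  M[L1]=40
step 10: P0: load  L4  ⟶  SIS  (L4)  txn=BusRd  M[L4]=80
step 11: P2: load  L1  ⟶  IOS  (L1)  txn=BusRd  M[L1]=40
step 12: P0: store L2 := 75  ⟶  MII  (L2)  txn=BusRdX  M[L2]=0
step 13: P2: store L3 := 66  ⟶  IIM  (L3)  txn=BusUpgr  M[L3]=80
step 14: P0: load  L0  ⟶  EII  (L0)  txn=∅  M[L0]=30
step 15: P2: load  L1  ⟶  IOS  (L1)  txn=∅  M[L1]=40
step 16: P0: store L1 := 23  ⟶  MII  (L1)  txn=BusRdX+Flush  M[L1]=66
step 17: P1: store L2 := 70  ⟶  IMI  (L2)  txn=BusRdX+Flush  M[L2]=75
step 18: P0: load  L4  ⟶  SIS  (L4)  txn=∅  M[L4]=80
step 19: P0: store L2 := 94  ⟶  MII  (L2)  txn=BusRdX+Flush  M[L2]=70
step 20: P1: load  L1  ⟶  OSI  (L1)  txn=BusRd  M[L1]=66
step 21: P2: load  L3  ⟶  IIM  (L3)  txn=∅  M[L3]=80
step 22: P1: load  L1  ⟶  OSI  (L1)  txn=∅  M[L1]=66
step 23: P0: load  L0  ⟶  EII  (L0)  txn=∅  M[L0]=30
step 24: P2: store L1 := 20  ⟶  IIM  (L1)  txn=BusRdX+Flush  M[L1]=23
step 25: P1: load  L3  ⟶  ISO  (L3)  txn=BusRd  M[L3]=80
step 26: P0: load  L4  ⟶  SIS  (L4)  txn=∅  M[L4]=80
step 27: P0: load  L1  ⟶  SIO  (L1)  txn=BusRd  M[L1]=23
step 28: P1: load  L0  ⟶  SSI  (L0)  txn=BusRd  M[L0]=30
step 29: P0: load  L1  ⟶  SIO  (L1)  txn=∅  M[L1]=23

state = S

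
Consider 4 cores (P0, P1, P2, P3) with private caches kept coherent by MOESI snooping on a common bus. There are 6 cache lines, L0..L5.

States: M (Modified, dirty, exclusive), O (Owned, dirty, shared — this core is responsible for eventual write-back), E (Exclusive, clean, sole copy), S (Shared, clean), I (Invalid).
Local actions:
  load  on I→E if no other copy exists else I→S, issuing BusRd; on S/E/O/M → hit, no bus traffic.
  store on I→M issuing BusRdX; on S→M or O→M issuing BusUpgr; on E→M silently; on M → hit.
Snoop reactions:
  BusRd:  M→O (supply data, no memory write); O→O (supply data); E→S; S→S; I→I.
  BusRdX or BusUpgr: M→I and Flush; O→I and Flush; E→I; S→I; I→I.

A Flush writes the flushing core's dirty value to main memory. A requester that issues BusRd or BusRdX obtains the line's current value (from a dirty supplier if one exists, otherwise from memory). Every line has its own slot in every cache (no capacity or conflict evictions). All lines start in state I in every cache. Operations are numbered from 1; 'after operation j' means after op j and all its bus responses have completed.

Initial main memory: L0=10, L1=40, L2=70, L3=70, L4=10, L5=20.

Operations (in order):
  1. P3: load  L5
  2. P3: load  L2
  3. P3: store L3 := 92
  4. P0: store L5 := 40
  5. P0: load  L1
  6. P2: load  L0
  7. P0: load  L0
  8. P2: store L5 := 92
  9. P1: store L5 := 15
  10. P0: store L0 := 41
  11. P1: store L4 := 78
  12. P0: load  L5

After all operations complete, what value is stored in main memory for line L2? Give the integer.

memory[L2] = 70

1. P3: load  L5  bus=[BusRd]  L5: P0=I P1=I P2=I P3=E  mem[L5]=20
2. P3: load  L2  bus=[BusRd]  L2: P0=I P1=I P2=I P3=E  mem[L2]=70
3. P3: store L3 := 92  bus=[BusRdX]  L3: P0=I P1=I P2=I P3=M  mem[L3]=70
4. P0: store L5 := 40  bus=[BusRdX]  L5: P0=M P1=I P2=I P3=I  mem[L5]=20
5. P0: load  L1  bus=[BusRd]  L1: P0=E P1=I P2=I P3=I  mem[L1]=40
6. P2: load  L0  bus=[BusRd]  L0: P0=I P1=I P2=E P3=I  mem[L0]=10
7. P0: load  L0  bus=[BusRd]  L0: P0=S P1=I P2=S P3=I  mem[L0]=10
8. P2: store L5 := 92  bus=[BusRdX,Flush]  L5: P0=I P1=I P2=M P3=I  mem[L5]=40
9. P1: store L5 := 15  bus=[BusRdX,Flush]  L5: P0=I P1=M P2=I P3=I  mem[L5]=92
10. P0: store L0 := 41  bus=[BusUpgr]  L0: P0=M P1=I P2=I P3=I  mem[L0]=10
11. P1: store L4 := 78  bus=[BusRdX]  L4: P0=I P1=M P2=I P3=I  mem[L4]=10
12. P0: load  L5  bus=[BusRd]  L5: P0=S P1=O P2=I P3=I  mem[L5]=92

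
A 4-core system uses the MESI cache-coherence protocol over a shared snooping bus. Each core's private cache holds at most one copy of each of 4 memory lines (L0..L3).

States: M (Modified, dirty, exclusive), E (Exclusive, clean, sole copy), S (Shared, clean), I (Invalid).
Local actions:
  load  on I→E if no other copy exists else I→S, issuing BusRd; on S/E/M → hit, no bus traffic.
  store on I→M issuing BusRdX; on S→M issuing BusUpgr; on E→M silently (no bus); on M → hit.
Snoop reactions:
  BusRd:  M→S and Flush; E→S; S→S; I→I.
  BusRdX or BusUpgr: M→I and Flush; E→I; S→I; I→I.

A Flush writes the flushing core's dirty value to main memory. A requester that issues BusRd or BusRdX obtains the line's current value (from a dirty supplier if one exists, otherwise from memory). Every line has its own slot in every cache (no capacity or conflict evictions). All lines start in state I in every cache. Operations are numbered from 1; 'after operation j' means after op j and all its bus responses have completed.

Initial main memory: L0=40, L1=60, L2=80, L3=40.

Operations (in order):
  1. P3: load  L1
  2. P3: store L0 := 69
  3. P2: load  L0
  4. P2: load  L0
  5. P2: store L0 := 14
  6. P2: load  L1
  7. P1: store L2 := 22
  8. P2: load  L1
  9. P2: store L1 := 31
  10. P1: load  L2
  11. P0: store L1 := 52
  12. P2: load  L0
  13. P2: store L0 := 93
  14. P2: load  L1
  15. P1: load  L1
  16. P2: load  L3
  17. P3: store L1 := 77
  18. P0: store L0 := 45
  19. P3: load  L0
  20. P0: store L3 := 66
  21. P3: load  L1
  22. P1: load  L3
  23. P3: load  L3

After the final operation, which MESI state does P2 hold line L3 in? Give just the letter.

step 1: P3: load  L1  ⟶  IIIE  (L1)  txn=BusRd  M[L1]=60
step 2: P3: store L0 := 69  ⟶  IIIM  (L0)  txn=BusRdX  M[L0]=40
step 3: P2: load  L0  ⟶  IISS  (L0)  txn=BusRd+Flush  M[L0]=69
step 4: P2: load  L0  ⟶  IISS  (L0)  txn=∅  M[L0]=69
step 5: P2: store L0 := 14  ⟶  IIMI  (L0)  txn=BusUpgr  M[L0]=69
step 6: P2: load  L1  ⟶  IISS  (L1)  txn=BusRd  M[L1]=60
step 7: P1: store L2 := 22  ⟶  IMII  (L2)  txn=BusRdX  M[L2]=80
step 8: P2: load  L1  ⟶  IISS  (L1)  txn=∅  M[L1]=60
step 9: P2: store L1 := 31  ⟶  IIMI  (L1)  txn=BusUpgr  M[L1]=60
step 10: P1: load  L2  ⟶  IMII  (L2)  txn=∅  M[L2]=80
step 11: P0: store L1 := 52  ⟶  MIII  (L1)  txn=BusRdX+Flush  M[L1]=31
step 12: P2: load  L0  ⟶  IIMI  (L0)  txn=∅  M[L0]=69
step 13: P2: store L0 := 93  ⟶  IIMI  (L0)  txn=∅  M[L0]=69
step 14: P2: load  L1  ⟶  SISI  (L1)  txn=BusRd+Flush  M[L1]=52
step 15: P1: load  L1  ⟶  SSSI  (L1)  txn=BusRd  M[L1]=52
step 16: P2: load  L3  ⟶  IIEI  (L3)  txn=BusRd  M[L3]=40
step 17: P3: store L1 := 77  ⟶  IIIM  (L1)  txn=BusRdX  M[L1]=52
step 18: P0: store L0 := 45  ⟶  MIII  (L0)  txn=BusRdX+Flush  M[L0]=93
step 19: P3: load  L0  ⟶  SIIS  (L0)  txn=BusRd+Flush  M[L0]=45
step 20: P0: store L3 := 66  ⟶  MIII  (L3)  txn=BusRdX  M[L3]=40
step 21: P3: load  L1  ⟶  IIIM  (L1)  txn=∅  M[L1]=52
step 22: P1: load  L3  ⟶  SSII  (L3)  txn=BusRd+Flush  M[L3]=66
step 23: P3: load  L3  ⟶  SSIS  (L3)  txn=BusRd  M[L3]=66

state = I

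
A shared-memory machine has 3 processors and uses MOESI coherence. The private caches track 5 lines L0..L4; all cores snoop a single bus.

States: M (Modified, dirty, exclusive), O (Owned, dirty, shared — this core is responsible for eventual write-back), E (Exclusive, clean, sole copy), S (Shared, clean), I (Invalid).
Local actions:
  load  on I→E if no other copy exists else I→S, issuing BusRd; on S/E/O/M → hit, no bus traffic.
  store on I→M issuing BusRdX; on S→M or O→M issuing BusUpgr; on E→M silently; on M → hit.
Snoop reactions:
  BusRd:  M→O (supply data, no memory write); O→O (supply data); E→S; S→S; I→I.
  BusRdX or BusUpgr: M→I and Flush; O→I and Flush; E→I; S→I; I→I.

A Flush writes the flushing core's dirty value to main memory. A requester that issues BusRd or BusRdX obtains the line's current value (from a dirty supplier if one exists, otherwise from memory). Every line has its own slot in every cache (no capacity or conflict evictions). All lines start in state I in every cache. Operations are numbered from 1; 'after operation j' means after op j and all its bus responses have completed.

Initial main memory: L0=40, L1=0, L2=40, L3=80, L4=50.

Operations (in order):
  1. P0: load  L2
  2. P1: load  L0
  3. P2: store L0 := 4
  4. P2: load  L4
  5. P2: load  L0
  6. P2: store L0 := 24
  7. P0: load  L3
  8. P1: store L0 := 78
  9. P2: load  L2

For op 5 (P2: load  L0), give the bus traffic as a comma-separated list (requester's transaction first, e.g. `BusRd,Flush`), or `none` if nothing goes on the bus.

[1] P0: load  L2 | P0:E(40), P1:I, P2:I | bus: BusRd
[2] P1: load  L0 | P0:I, P1:E(40), P2:I | bus: BusRd
[3] P2: store L0 := 4 | P0:I, P1:I, P2:M(4) | bus: BusRdX
[4] P2: load  L4 | P0:I, P1:I, P2:E(50) | bus: BusRd
[5] P2: load  L0 | P0:I, P1:I, P2:M(4) | bus: none
[6] P2: store L0 := 24 | P0:I, P1:I, P2:M(24) | bus: none
[7] P0: load  L3 | P0:E(80), P1:I, P2:I | bus: BusRd
[8] P1: store L0 := 78 | P0:I, P1:M(78), P2:I | bus: BusRdX,Flush
[9] P2: load  L2 | P0:S(40), P1:I, P2:S(40) | bus: BusRd

bus = none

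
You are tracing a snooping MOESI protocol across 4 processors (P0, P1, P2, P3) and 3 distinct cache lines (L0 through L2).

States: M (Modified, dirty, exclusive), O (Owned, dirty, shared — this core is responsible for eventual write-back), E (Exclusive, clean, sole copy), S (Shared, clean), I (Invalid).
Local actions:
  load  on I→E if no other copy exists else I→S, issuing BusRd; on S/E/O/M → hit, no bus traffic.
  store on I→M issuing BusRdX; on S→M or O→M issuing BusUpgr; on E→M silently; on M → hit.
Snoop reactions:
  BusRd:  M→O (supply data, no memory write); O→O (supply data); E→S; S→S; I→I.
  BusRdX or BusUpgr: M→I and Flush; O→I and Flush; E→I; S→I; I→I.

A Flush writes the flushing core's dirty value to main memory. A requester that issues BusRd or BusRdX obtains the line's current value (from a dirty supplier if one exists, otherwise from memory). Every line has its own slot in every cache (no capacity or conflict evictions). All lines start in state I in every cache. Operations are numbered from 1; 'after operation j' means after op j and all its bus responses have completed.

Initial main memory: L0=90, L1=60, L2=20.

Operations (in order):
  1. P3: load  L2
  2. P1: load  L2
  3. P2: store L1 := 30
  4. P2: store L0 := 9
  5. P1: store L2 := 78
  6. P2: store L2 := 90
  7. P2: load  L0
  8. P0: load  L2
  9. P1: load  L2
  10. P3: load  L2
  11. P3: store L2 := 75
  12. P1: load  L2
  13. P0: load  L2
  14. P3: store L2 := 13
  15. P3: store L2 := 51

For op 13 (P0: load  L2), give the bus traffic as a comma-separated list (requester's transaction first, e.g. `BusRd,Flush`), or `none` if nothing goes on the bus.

bus = BusRd

1. P3: load  L2  bus=[BusRd]  L2: P0=I P1=I P2=I P3=E  mem[L2]=20
2. P1: load  L2  bus=[BusRd]  L2: P0=I P1=S P2=I P3=S  mem[L2]=20
3. P2: store L1 := 30  bus=[BusRdX]  L1: P0=I P1=I P2=M P3=I  mem[L1]=60
4. P2: store L0 := 9  bus=[BusRdX]  L0: P0=I P1=I P2=M P3=I  mem[L0]=90
5. P1: store L2 := 78  bus=[BusUpgr]  L2: P0=I P1=M P2=I P3=I  mem[L2]=20
6. P2: store L2 := 90  bus=[BusRdX,Flush]  L2: P0=I P1=I P2=M P3=I  mem[L2]=78
7. P2: load  L0  bus=[-]  L0: P0=I P1=I P2=M P3=I  mem[L0]=90
8. P0: load  L2  bus=[BusRd]  L2: P0=S P1=I P2=O P3=I  mem[L2]=78
9. P1: load  L2  bus=[BusRd]  L2: P0=S P1=S P2=O P3=I  mem[L2]=78
10. P3: load  L2  bus=[BusRd]  L2: P0=S P1=S P2=O P3=S  mem[L2]=78
11. P3: store L2 := 75  bus=[BusUpgr,Flush]  L2: P0=I P1=I P2=I P3=M  mem[L2]=90
12. P1: load  L2  bus=[BusRd]  L2: P0=I P1=S P2=I P3=O  mem[L2]=90
13. P0: load  L2  bus=[BusRd]  L2: P0=S P1=S P2=I P3=O  mem[L2]=90
14. P3: store L2 := 13  bus=[BusUpgr]  L2: P0=I P1=I P2=I P3=M  mem[L2]=90
15. P3: store L2 := 51  bus=[-]  L2: P0=I P1=I P2=I P3=M  mem[L2]=90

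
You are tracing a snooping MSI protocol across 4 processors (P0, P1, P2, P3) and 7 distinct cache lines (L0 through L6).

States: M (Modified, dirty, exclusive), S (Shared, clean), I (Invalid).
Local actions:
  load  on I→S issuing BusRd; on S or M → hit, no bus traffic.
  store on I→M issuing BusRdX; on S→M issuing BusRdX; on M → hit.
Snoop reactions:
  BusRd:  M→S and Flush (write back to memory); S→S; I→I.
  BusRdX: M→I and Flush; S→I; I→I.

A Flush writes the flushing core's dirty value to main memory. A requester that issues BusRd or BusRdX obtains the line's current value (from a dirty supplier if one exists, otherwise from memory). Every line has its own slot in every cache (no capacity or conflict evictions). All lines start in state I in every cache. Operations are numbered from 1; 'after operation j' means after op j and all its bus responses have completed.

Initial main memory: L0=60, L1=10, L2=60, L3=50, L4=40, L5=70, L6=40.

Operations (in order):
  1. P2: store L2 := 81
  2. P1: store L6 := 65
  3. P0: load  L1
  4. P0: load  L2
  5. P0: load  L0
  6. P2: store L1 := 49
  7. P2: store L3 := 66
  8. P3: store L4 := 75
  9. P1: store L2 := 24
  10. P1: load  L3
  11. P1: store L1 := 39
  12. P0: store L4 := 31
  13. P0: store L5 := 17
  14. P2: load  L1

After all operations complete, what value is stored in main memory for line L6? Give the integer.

memory[L6] = 40

  op1 P2: store L2 := 81 → I/I/M/I on L2; bus BusRdX; mem=60
  op2 P1: store L6 := 65 → I/M/I/I on L6; bus BusRdX; mem=40
  op3 P0: load  L1 → S/I/I/I on L1; bus BusRd; mem=10
  op4 P0: load  L2 → S/I/S/I on L2; bus BusRd Flush; mem=81
  op5 P0: load  L0 → S/I/I/I on L0; bus BusRd; mem=60
  op6 P2: store L1 := 49 → I/I/M/I on L1; bus BusRdX; mem=10
  op7 P2: store L3 := 66 → I/I/M/I on L3; bus BusRdX; mem=50
  op8 P3: store L4 := 75 → I/I/I/M on L4; bus BusRdX; mem=40
  op9 P1: store L2 := 24 → I/M/I/I on L2; bus BusRdX; mem=81
  op10 P1: load  L3 → I/S/S/I on L3; bus BusRd Flush; mem=66
  op11 P1: store L1 := 39 → I/M/I/I on L1; bus BusRdX Flush; mem=49
  op12 P0: store L4 := 31 → M/I/I/I on L4; bus BusRdX Flush; mem=75
  op13 P0: store L5 := 17 → M/I/I/I on L5; bus BusRdX; mem=70
  op14 P2: load  L1 → I/S/S/I on L1; bus BusRd Flush; mem=39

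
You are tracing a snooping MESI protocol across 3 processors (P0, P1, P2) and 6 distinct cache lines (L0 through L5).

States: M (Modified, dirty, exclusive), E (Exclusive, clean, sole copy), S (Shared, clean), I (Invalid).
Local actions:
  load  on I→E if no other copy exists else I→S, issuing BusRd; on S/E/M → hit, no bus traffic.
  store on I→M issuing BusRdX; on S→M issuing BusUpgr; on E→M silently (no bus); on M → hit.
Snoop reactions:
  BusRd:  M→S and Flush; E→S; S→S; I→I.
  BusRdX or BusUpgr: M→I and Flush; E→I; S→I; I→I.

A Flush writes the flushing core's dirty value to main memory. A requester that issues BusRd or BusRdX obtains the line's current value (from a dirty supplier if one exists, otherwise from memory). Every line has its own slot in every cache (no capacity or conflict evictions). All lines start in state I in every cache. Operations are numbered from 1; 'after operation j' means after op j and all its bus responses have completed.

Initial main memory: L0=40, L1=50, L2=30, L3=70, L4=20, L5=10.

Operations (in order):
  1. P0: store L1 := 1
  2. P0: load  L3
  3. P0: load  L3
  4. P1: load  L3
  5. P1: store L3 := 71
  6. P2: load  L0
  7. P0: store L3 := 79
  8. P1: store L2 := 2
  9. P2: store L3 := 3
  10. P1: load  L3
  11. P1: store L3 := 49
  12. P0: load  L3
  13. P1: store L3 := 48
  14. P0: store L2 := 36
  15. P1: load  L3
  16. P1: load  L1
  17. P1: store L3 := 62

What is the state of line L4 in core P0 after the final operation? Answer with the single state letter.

[1] P0: store L1 := 1 | P0:M(1), P1:I, P2:I | bus: BusRdX
[2] P0: load  L3 | P0:E(70), P1:I, P2:I | bus: BusRd
[3] P0: load  L3 | P0:E(70), P1:I, P2:I | bus: none
[4] P1: load  L3 | P0:S(70), P1:S(70), P2:I | bus: BusRd
[5] P1: store L3 := 71 | P0:I, P1:M(71), P2:I | bus: BusUpgr
[6] P2: load  L0 | P0:I, P1:I, P2:E(40) | bus: BusRd
[7] P0: store L3 := 79 | P0:M(79), P1:I, P2:I | bus: BusRdX,Flush
[8] P1: store L2 := 2 | P0:I, P1:M(2), P2:I | bus: BusRdX
[9] P2: store L3 := 3 | P0:I, P1:I, P2:M(3) | bus: BusRdX,Flush
[10] P1: load  L3 | P0:I, P1:S(3), P2:S(3) | bus: BusRd,Flush
[11] P1: store L3 := 49 | P0:I, P1:M(49), P2:I | bus: BusUpgr
[12] P0: load  L3 | P0:S(49), P1:S(49), P2:I | bus: BusRd,Flush
[13] P1: store L3 := 48 | P0:I, P1:M(48), P2:I | bus: BusUpgr
[14] P0: store L2 := 36 | P0:M(36), P1:I, P2:I | bus: BusRdX,Flush
[15] P1: load  L3 | P0:I, P1:M(48), P2:I | bus: none
[16] P1: load  L1 | P0:S(1), P1:S(1), P2:I | bus: BusRd,Flush
[17] P1: store L3 := 62 | P0:I, P1:M(62), P2:I | bus: none

state = I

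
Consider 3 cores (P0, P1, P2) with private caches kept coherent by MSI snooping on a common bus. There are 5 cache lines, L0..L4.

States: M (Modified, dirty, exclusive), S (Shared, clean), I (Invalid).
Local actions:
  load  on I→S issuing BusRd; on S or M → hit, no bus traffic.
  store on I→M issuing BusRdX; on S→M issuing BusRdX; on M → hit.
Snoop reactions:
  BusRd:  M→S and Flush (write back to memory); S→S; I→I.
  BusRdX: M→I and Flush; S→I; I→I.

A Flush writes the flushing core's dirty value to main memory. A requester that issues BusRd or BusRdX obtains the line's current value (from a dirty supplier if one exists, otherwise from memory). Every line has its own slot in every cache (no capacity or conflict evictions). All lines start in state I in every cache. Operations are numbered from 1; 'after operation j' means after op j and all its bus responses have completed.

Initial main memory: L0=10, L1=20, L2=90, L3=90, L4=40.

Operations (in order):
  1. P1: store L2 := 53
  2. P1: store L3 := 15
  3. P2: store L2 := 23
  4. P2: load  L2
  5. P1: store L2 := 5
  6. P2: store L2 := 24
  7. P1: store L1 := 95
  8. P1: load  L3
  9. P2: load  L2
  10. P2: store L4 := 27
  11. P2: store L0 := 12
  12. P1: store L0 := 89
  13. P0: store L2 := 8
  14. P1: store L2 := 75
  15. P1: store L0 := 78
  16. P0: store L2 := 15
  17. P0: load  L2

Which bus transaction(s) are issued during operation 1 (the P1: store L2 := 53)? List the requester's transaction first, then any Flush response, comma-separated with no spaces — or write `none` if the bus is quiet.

1. P1: store L2 := 53  bus=[BusRdX]  L2: P0=I P1=M P2=I  mem[L2]=90
2. P1: store L3 := 15  bus=[BusRdX]  L3: P0=I P1=M P2=I  mem[L3]=90
3. P2: store L2 := 23  bus=[BusRdX,Flush]  L2: P0=I P1=I P2=M  mem[L2]=53
4. P2: load  L2  bus=[-]  L2: P0=I P1=I P2=M  mem[L2]=53
5. P1: store L2 := 5  bus=[BusRdX,Flush]  L2: P0=I P1=M P2=I  mem[L2]=23
6. P2: store L2 := 24  bus=[BusRdX,Flush]  L2: P0=I P1=I P2=M  mem[L2]=5
7. P1: store L1 := 95  bus=[BusRdX]  L1: P0=I P1=M P2=I  mem[L1]=20
8. P1: load  L3  bus=[-]  L3: P0=I P1=M P2=I  mem[L3]=90
9. P2: load  L2  bus=[-]  L2: P0=I P1=I P2=M  mem[L2]=5
10. P2: store L4 := 27  bus=[BusRdX]  L4: P0=I P1=I P2=M  mem[L4]=40
11. P2: store L0 := 12  bus=[BusRdX]  L0: P0=I P1=I P2=M  mem[L0]=10
12. P1: store L0 := 89  bus=[BusRdX,Flush]  L0: P0=I P1=M P2=I  mem[L0]=12
13. P0: store L2 := 8  bus=[BusRdX,Flush]  L2: P0=M P1=I P2=I  mem[L2]=24
14. P1: store L2 := 75  bus=[BusRdX,Flush]  L2: P0=I P1=M P2=I  mem[L2]=8
15. P1: store L0 := 78  bus=[-]  L0: P0=I P1=M P2=I  mem[L0]=12
16. P0: store L2 := 15  bus=[BusRdX,Flush]  L2: P0=M P1=I P2=I  mem[L2]=75
17. P0: load  L2  bus=[-]  L2: P0=M P1=I P2=I  mem[L2]=75

bus = BusRdX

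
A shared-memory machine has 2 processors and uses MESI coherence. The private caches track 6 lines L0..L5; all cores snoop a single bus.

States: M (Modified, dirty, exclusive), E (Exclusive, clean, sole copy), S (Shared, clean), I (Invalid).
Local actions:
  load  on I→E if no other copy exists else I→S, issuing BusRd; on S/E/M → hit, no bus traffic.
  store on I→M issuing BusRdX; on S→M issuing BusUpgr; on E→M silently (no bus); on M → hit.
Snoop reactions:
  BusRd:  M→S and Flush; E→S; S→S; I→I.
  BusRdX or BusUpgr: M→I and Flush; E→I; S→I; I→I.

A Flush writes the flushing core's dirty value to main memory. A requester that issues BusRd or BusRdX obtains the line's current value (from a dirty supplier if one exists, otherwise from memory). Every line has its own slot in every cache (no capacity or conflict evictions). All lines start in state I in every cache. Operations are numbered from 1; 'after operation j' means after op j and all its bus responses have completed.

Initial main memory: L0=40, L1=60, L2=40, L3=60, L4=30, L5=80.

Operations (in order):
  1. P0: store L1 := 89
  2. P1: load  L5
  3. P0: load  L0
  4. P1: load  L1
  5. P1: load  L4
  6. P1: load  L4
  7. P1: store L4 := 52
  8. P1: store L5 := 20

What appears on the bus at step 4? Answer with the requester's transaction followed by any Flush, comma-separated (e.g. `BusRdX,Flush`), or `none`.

step 1: P0: store L1 := 89  ⟶  MI  (L1)  txn=BusRdX  M[L1]=60
step 2: P1: load  L5  ⟶  IE  (L5)  txn=BusRd  M[L5]=80
step 3: P0: load  L0  ⟶  EI  (L0)  txn=BusRd  M[L0]=40
step 4: P1: load  L1  ⟶  SS  (L1)  txn=BusRd+Flush  M[L1]=89
step 5: P1: load  L4  ⟶  IE  (L4)  txn=BusRd  M[L4]=30
step 6: P1: load  L4  ⟶  IE  (L4)  txn=∅  M[L4]=30
step 7: P1: store L4 := 52  ⟶  IM  (L4)  txn=∅  M[L4]=30
step 8: P1: store L5 := 20  ⟶  IM  (L5)  txn=∅  M[L5]=80

bus = BusRd,Flush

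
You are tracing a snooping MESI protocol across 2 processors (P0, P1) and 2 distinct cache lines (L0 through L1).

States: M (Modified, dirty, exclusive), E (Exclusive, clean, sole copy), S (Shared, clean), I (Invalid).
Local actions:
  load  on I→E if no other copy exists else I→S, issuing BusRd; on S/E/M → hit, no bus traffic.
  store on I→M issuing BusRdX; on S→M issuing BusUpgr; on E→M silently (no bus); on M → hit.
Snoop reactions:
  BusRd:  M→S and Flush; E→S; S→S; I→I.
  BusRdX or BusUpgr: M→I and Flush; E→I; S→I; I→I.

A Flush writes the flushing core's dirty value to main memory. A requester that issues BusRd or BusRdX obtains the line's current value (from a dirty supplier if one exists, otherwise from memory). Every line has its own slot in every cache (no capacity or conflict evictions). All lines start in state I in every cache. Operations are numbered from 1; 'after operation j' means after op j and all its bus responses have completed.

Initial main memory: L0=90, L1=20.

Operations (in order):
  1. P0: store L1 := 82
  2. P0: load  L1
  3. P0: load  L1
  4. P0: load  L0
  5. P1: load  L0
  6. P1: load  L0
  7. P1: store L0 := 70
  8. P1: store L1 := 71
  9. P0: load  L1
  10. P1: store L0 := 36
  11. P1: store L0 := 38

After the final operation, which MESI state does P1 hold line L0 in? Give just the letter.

1. P0: store L1 := 82  bus=[BusRdX]  L1: P0=M P1=I  mem[L1]=20
2. P0: load  L1  bus=[-]  L1: P0=M P1=I  mem[L1]=20
3. P0: load  L1  bus=[-]  L1: P0=M P1=I  mem[L1]=20
4. P0: load  L0  bus=[BusRd]  L0: P0=E P1=I  mem[L0]=90
5. P1: load  L0  bus=[BusRd]  L0: P0=S P1=S  mem[L0]=90
6. P1: load  L0  bus=[-]  L0: P0=S P1=S  mem[L0]=90
7. P1: store L0 := 70  bus=[BusUpgr]  L0: P0=I P1=M  mem[L0]=90
8. P1: store L1 := 71  bus=[BusRdX,Flush]  L1: P0=I P1=M  mem[L1]=82
9. P0: load  L1  bus=[BusRd,Flush]  L1: P0=S P1=S  mem[L1]=71
10. P1: store L0 := 36  bus=[-]  L0: P0=I P1=M  mem[L0]=90
11. P1: store L0 := 38  bus=[-]  L0: P0=I P1=M  mem[L0]=90

state = M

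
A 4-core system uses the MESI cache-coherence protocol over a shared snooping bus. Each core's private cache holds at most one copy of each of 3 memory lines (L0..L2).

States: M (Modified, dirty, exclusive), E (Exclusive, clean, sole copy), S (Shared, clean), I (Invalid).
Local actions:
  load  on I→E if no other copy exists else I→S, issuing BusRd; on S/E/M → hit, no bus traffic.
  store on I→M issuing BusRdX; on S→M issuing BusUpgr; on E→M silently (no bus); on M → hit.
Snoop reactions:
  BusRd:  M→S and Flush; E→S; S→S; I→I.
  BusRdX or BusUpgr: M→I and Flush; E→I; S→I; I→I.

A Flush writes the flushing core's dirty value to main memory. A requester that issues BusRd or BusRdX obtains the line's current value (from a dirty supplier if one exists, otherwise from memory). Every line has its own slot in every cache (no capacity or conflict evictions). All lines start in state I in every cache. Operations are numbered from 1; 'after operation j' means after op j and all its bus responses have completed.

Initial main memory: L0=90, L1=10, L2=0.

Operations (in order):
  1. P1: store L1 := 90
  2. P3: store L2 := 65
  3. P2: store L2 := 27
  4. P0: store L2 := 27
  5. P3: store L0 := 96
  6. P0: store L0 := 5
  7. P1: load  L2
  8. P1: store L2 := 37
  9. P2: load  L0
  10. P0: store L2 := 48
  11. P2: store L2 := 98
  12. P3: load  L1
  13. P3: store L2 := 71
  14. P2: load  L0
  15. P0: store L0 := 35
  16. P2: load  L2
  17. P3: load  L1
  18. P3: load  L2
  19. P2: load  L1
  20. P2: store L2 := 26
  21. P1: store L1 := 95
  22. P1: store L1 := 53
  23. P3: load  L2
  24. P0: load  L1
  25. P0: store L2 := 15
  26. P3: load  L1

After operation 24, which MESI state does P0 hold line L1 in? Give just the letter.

[1] P1: store L1 := 90 | P0:I, P1:M(90), P2:I, P3:I | bus: BusRdX
[2] P3: store L2 := 65 | P0:I, P1:I, P2:I, P3:M(65) | bus: BusRdX
[3] P2: store L2 := 27 | P0:I, P1:I, P2:M(27), P3:I | bus: BusRdX,Flush
[4] P0: store L2 := 27 | P0:M(27), P1:I, P2:I, P3:I | bus: BusRdX,Flush
[5] P3: store L0 := 96 | P0:I, P1:I, P2:I, P3:M(96) | bus: BusRdX
[6] P0: store L0 := 5 | P0:M(5), P1:I, P2:I, P3:I | bus: BusRdX,Flush
[7] P1: load  L2 | P0:S(27), P1:S(27), P2:I, P3:I | bus: BusRd,Flush
[8] P1: store L2 := 37 | P0:I, P1:M(37), P2:I, P3:I | bus: BusUpgr
[9] P2: load  L0 | P0:S(5), P1:I, P2:S(5), P3:I | bus: BusRd,Flush
[10] P0: store L2 := 48 | P0:M(48), P1:I, P2:I, P3:I | bus: BusRdX,Flush
[11] P2: store L2 := 98 | P0:I, P1:I, P2:M(98), P3:I | bus: BusRdX,Flush
[12] P3: load  L1 | P0:I, P1:S(90), P2:I, P3:S(90) | bus: BusRd,Flush
[13] P3: store L2 := 71 | P0:I, P1:I, P2:I, P3:M(71) | bus: BusRdX,Flush
[14] P2: load  L0 | P0:S(5), P1:I, P2:S(5), P3:I | bus: none
[15] P0: store L0 := 35 | P0:M(35), P1:I, P2:I, P3:I | bus: BusUpgr
[16] P2: load  L2 | P0:I, P1:I, P2:S(71), P3:S(71) | bus: BusRd,Flush
[17] P3: load  L1 | P0:I, P1:S(90), P2:I, P3:S(90) | bus: none
[18] P3: load  L2 | P0:I, P1:I, P2:S(71), P3:S(71) | bus: none
[19] P2: load  L1 | P0:I, P1:S(90), P2:S(90), P3:S(90) | bus: BusRd
[20] P2: store L2 := 26 | P0:I, P1:I, P2:M(26), P3:I | bus: BusUpgr
[21] P1: store L1 := 95 | P0:I, P1:M(95), P2:I, P3:I | bus: BusUpgr
[22] P1: store L1 := 53 | P0:I, P1:M(53), P2:I, P3:I | bus: none
[23] P3: load  L2 | P0:I, P1:I, P2:S(26), P3:S(26) | bus: BusRd,Flush
[24] P0: load  L1 | P0:S(53), P1:S(53), P2:I, P3:I | bus: BusRd,Flush
[25] P0: store L2 := 15 | P0:M(15), P1:I, P2:I, P3:I | bus: BusRdX
[26] P3: load  L1 | P0:S(53), P1:S(53), P2:I, P3:S(53) | bus: BusRd

state = S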